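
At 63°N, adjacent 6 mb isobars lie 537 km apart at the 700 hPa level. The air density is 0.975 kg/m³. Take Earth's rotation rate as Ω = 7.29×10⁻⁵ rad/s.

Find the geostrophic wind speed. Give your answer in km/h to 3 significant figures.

31.8 km/h

Coriolis parameter at 63°N:
f = 2Ω sin φ = 2 × 7.29×10⁻⁵ × sin 63° = 1.30×10⁻⁴ s⁻¹
Pressure gradient: |∂P/∂n| = 600 Pa / 537000 m = 1.12×10⁻³ Pa/m
Geostrophic balance (pressure-gradient force = Coriolis force):
V_g = (1/(fρ)) |∂P/∂n| = 1.12×10⁻³ / (1.30×10⁻⁴ × 0.975) = 8.82 m/s
Converting: 8.82 m/s × 3.6 = 31.8 km/h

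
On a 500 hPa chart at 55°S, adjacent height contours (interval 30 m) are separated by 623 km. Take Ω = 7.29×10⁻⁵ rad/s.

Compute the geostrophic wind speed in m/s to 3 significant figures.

3.96 m/s

Coriolis parameter at 55°S:
f = 2Ω sin φ = 2 × 7.29×10⁻⁵ × sin 55° = 1.19×10⁻⁴ s⁻¹
Height gradient: |∂Z/∂n| = 30 m / 623000 m = 4.82×10⁻⁵
On a pressure surface, geostrophic balance gives V_g = (g/f)|∂Z/∂n|:
V_g = 9.81 × 4.82×10⁻⁵ / 1.19×10⁻⁴ = 3.96 m/s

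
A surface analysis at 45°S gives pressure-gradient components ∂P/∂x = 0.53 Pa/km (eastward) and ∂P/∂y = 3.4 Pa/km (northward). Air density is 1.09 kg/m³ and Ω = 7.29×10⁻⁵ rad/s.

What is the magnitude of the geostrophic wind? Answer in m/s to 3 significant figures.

30.6 m/s

Coriolis parameter at 45°S:
f = 2Ω sin φ = 2 × 7.29×10⁻⁵ × sin 45° = 1.03×10⁻⁴ s⁻¹
In the Southern Hemisphere f is negative: f = −1.03×10⁻⁴ s⁻¹.
Component geostrophic relations (x east, y north):
u_g = −(1/(fρ)) ∂P/∂y,  v_g = (1/(fρ)) ∂P/∂x
u_g = −(3.4×10⁻³)/(−1.03×10⁻⁴ × 1.09) = 30.3 m/s;  v_g = (0.53×10⁻³)/(−1.03×10⁻⁴ × 1.09) = −4.72 m/s
|V_g| = √(u_g² + v_g²) = 30.6 m/s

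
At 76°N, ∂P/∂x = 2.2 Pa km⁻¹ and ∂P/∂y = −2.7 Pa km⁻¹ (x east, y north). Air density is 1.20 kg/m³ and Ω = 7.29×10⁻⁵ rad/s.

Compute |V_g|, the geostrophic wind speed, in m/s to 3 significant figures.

20.5 m/s

Coriolis parameter at 76°N:
f = 2Ω sin φ = 2 × 7.29×10⁻⁵ × sin 76° = 1.41×10⁻⁴ s⁻¹
Component geostrophic relations (x east, y north):
u_g = −(1/(fρ)) ∂P/∂y,  v_g = (1/(fρ)) ∂P/∂x
u_g = −(−2.7×10⁻³)/(1.41×10⁻⁴ × 1.20) = 15.9 m/s;  v_g = (2.2×10⁻³)/(1.41×10⁻⁴ × 1.20) = 13.0 m/s
|V_g| = √(u_g² + v_g²) = 20.5 m/s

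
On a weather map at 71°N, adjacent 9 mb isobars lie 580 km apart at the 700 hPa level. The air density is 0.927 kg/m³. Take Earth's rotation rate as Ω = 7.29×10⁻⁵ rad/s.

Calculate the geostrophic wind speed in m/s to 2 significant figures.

Coriolis parameter at 71°N:
f = 2Ω sin φ = 2 × 7.29×10⁻⁵ × sin 71° = 1.38×10⁻⁴ s⁻¹
Pressure gradient: |∂P/∂n| = 900 Pa / 580000 m = 1.55×10⁻³ Pa/m
Geostrophic balance (pressure-gradient force = Coriolis force):
V_g = (1/(fρ)) |∂P/∂n| = 1.55×10⁻³ / (1.38×10⁻⁴ × 0.927) = 12.1 m/s

12 m/s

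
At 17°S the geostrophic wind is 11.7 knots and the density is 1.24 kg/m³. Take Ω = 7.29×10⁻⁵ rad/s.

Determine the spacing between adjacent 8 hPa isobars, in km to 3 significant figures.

2510 km

Coriolis parameter at 17°S:
f = 2Ω sin φ = 2 × 7.29×10⁻⁵ × sin 17° = 4.26×10⁻⁵ s⁻¹
Wind speed in SI: 11.7 knots = 6.02 m/s
Geostrophic balance rearranged: |∂P/∂n| = f ρ V_g
|∂P/∂n| = 4.26×10⁻⁵ × 1.24 × 6.02 = 3.18×10⁻⁴ Pa/m
Isobar spacing: Δn = ΔP/|∂P/∂n| = 800 Pa / 3.18×10⁻⁴ Pa/m = 2514499 m ≈ 2510 km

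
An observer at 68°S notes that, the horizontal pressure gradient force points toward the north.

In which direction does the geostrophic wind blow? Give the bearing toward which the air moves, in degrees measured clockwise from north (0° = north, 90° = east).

The pressure-gradient force points toward the north (bearing 000°).
Geostrophic balance: in the Southern Hemisphere the Coriolis force deflects motion to the left, so the geostrophic wind blows 90° to the left of the pressure-gradient force (low pressure on the right).
Rotating 000° by 90° counterclockwise gives 270° — the wind blows toward the west.

270°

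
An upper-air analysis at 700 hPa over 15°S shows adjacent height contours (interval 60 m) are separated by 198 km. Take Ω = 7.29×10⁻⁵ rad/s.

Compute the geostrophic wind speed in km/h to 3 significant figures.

Coriolis parameter at 15°S:
f = 2Ω sin φ = 2 × 7.29×10⁻⁵ × sin 15° = 3.77×10⁻⁵ s⁻¹
Height gradient: |∂Z/∂n| = 60 m / 198000 m = 3.03×10⁻⁴
On a pressure surface, geostrophic balance gives V_g = (g/f)|∂Z/∂n|:
V_g = 9.81 × 3.03×10⁻⁴ / 3.77×10⁻⁵ = 78.8 m/s
Converting: 78.8 m/s × 3.6 = 284 km/h

284 km/h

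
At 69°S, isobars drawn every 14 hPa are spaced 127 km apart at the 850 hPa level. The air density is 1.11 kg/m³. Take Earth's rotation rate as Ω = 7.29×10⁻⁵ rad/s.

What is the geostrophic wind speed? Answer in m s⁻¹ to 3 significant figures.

Coriolis parameter at 69°S:
f = 2Ω sin φ = 2 × 7.29×10⁻⁵ × sin 69° = 1.36×10⁻⁴ s⁻¹
Pressure gradient: |∂P/∂n| = 1400 Pa / 127000 m = 1.10×10⁻² Pa/m
Geostrophic balance (pressure-gradient force = Coriolis force):
V_g = (1/(fρ)) |∂P/∂n| = 1.10×10⁻² / (1.36×10⁻⁴ × 1.11) = 73.0 m/s

73.0 m s⁻¹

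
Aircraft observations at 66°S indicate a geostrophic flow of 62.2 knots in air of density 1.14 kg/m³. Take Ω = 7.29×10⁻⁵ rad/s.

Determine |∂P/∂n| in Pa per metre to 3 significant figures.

Coriolis parameter at 66°S:
f = 2Ω sin φ = 2 × 7.29×10⁻⁵ × sin 66° = 1.33×10⁻⁴ s⁻¹
Wind speed in SI: 62.2 knots = 32.0 m/s
Geostrophic balance rearranged: |∂P/∂n| = f ρ V_g
|∂P/∂n| = 1.33×10⁻⁴ × 1.14 × 32.0 = 4.86×10⁻³ Pa/m

4.86×10⁻³ Pa/m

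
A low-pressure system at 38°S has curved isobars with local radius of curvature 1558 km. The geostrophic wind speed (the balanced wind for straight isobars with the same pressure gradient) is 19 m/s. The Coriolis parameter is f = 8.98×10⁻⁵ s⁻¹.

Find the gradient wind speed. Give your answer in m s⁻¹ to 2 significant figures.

Around a low, centrifugal force acts outward with Coriolis, so pressure-gradient force balances both:
(1/ρ)|∂P/∂n| = fV + V²/R  →  V² + fR·V − fR·V_g = 0
With fR = 8.98×10⁻⁵ × 1558×10³ m = 140 m/s:
V = [−fR + √((fR)² + 4 fR V_g)]/2 = [−140 + √(140² + 4×140×19)]/2 = 16.9 m/s
Subgeostrophic (V < V_g = 19 m/s), as expected around a low.

17 m s⁻¹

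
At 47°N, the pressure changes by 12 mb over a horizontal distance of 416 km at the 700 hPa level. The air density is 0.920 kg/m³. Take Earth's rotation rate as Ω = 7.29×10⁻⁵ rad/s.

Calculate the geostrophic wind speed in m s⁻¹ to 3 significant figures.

29.4 m s⁻¹

Coriolis parameter at 47°N:
f = 2Ω sin φ = 2 × 7.29×10⁻⁵ × sin 47° = 1.07×10⁻⁴ s⁻¹
Pressure gradient: |∂P/∂n| = 1200 Pa / 416000 m = 2.88×10⁻³ Pa/m
Geostrophic balance (pressure-gradient force = Coriolis force):
V_g = (1/(fρ)) |∂P/∂n| = 2.88×10⁻³ / (1.07×10⁻⁴ × 0.920) = 29.4 m/s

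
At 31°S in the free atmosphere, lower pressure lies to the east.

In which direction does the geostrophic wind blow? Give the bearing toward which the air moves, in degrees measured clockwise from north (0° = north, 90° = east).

The pressure-gradient force points toward the east (bearing 090°).
Geostrophic balance: in the Southern Hemisphere the Coriolis force deflects motion to the left, so the geostrophic wind blows 90° to the left of the pressure-gradient force (low pressure on the right).
Rotating 090° by 90° counterclockwise gives 000° — the wind blows toward the north.

000°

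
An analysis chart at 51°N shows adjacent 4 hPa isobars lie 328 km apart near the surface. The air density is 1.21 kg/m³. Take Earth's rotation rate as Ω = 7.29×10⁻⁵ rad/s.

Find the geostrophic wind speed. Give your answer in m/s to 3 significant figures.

8.89 m/s

Coriolis parameter at 51°N:
f = 2Ω sin φ = 2 × 7.29×10⁻⁵ × sin 51° = 1.13×10⁻⁴ s⁻¹
Pressure gradient: |∂P/∂n| = 400 Pa / 328000 m = 1.22×10⁻³ Pa/m
Geostrophic balance (pressure-gradient force = Coriolis force):
V_g = (1/(fρ)) |∂P/∂n| = 1.22×10⁻³ / (1.13×10⁻⁴ × 1.21) = 8.89 m/s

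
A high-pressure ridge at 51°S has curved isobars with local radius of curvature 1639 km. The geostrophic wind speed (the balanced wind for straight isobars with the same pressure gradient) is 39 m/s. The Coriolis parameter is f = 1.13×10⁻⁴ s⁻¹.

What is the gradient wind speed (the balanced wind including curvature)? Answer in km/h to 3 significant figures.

Around a high, pressure-gradient force acts outward with centrifugal, so Coriolis balances both:
fV = (1/ρ)|∂P/∂n| + V²/R  →  V² − fR·V + fR·V_g = 0
With fR = 1.13×10⁻⁴ × 1639×10³ m = 185 m/s:
V = [fR − √((fR)² − 4 fR V_g)]/2 = [185 − √(185² − 4×185×39)]/2 = 55.8 m/s
Supergeostrophic (V > V_g = 39 m/s), as expected around a high.
Converting: 55.8 m/s × 3.6 = 201 km/h

201 km/h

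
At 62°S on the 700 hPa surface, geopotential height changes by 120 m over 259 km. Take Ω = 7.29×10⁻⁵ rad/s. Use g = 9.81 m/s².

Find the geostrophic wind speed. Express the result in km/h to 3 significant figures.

127 km/h

Coriolis parameter at 62°S:
f = 2Ω sin φ = 2 × 7.29×10⁻⁵ × sin 62° = 1.29×10⁻⁴ s⁻¹
Height gradient: |∂Z/∂n| = 120 m / 259000 m = 4.63×10⁻⁴
On a pressure surface, geostrophic balance gives V_g = (g/f)|∂Z/∂n|:
V_g = 9.81 × 4.63×10⁻⁴ / 1.29×10⁻⁴ = 35.3 m/s
Converting: 35.3 m/s × 3.6 = 127 km/h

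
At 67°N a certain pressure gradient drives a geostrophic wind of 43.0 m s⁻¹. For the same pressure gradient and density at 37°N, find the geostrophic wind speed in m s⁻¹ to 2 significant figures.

With the same pressure gradient and density, V_g ∝ 1/f ∝ 1/sin φ.
V₂ = V₁ · sin φ₁ / sin φ₂ = 43.0 × sin 67° / sin 37°
V₂ = 43.0 × 0.9205/0.6018 = 66 m s⁻¹

66 m s⁻¹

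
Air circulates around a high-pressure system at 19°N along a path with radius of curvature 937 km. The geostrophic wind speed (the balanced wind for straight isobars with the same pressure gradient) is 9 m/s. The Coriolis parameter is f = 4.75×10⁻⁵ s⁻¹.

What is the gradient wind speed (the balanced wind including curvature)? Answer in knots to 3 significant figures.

Around a high, pressure-gradient force acts outward with centrifugal, so Coriolis balances both:
fV = (1/ρ)|∂P/∂n| + V²/R  →  V² − fR·V + fR·V_g = 0
With fR = 4.75×10⁻⁵ × 937×10³ m = 44.5 m/s:
V = [fR − √((fR)² − 4 fR V_g)]/2 = [44.5 − √(44.5² − 4×44.5×9)]/2 = 12.5 m/s
Supergeostrophic (V > V_g = 9 m/s), as expected around a high.
Converting: 12.5 m/s × 1.944 = 24.3 knots

24.3 knots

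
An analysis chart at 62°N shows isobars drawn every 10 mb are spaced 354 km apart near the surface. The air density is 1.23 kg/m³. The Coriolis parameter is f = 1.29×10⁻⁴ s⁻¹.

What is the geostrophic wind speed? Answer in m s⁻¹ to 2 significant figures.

18 m s⁻¹

Pressure gradient: |∂P/∂n| = 1000 Pa / 354000 m = 2.82×10⁻³ Pa/m
Geostrophic balance (pressure-gradient force = Coriolis force):
V_g = (1/(fρ)) |∂P/∂n| = 2.82×10⁻³ / (1.29×10⁻⁴ × 1.23) = 17.8 m/s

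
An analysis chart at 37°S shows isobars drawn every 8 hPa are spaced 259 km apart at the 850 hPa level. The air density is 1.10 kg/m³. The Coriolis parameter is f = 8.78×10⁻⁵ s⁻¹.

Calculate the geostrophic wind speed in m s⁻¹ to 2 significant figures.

32 m s⁻¹

Pressure gradient: |∂P/∂n| = 800 Pa / 259000 m = 3.09×10⁻³ Pa/m
Geostrophic balance (pressure-gradient force = Coriolis force):
V_g = (1/(fρ)) |∂P/∂n| = 3.09×10⁻³ / (8.78×10⁻⁵ × 1.10) = 32.0 m/s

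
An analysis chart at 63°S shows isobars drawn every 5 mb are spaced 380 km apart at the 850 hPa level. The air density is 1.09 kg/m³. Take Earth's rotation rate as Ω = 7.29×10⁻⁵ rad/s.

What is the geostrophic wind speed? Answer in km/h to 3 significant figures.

33.5 km/h

Coriolis parameter at 63°S:
f = 2Ω sin φ = 2 × 7.29×10⁻⁵ × sin 63° = 1.30×10⁻⁴ s⁻¹
Pressure gradient: |∂P/∂n| = 500 Pa / 380000 m = 1.32×10⁻³ Pa/m
Geostrophic balance (pressure-gradient force = Coriolis force):
V_g = (1/(fρ)) |∂P/∂n| = 1.32×10⁻³ / (1.30×10⁻⁴ × 1.09) = 9.29 m/s
Converting: 9.29 m/s × 3.6 = 33.5 km/h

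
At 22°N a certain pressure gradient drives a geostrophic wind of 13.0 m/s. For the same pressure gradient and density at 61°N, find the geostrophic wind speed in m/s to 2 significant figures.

With the same pressure gradient and density, V_g ∝ 1/f ∝ 1/sin φ.
V₂ = V₁ · sin φ₁ / sin φ₂ = 13.0 × sin 22° / sin 61°
V₂ = 13.0 × 0.3746/0.8746 = 5.6 m/s

5.6 m/s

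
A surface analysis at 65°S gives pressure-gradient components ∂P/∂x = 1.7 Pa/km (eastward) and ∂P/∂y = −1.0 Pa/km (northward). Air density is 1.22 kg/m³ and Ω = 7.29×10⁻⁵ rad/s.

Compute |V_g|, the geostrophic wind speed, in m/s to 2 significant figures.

12 m/s

Coriolis parameter at 65°S:
f = 2Ω sin φ = 2 × 7.29×10⁻⁵ × sin 65° = 1.32×10⁻⁴ s⁻¹
In the Southern Hemisphere f is negative: f = −1.32×10⁻⁴ s⁻¹.
Component geostrophic relations (x east, y north):
u_g = −(1/(fρ)) ∂P/∂y,  v_g = (1/(fρ)) ∂P/∂x
u_g = −(−1.0×10⁻³)/(−1.32×10⁻⁴ × 1.22) = −6.20 m/s;  v_g = (1.7×10⁻³)/(−1.32×10⁻⁴ × 1.22) = −10.5 m/s
|V_g| = √(u_g² + v_g²) = 12.2 m/s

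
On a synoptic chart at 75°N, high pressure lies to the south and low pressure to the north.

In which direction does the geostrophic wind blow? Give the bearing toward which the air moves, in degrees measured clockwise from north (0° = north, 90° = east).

The pressure-gradient force points toward the north (bearing 000°).
Geostrophic balance: in the Northern Hemisphere the Coriolis force deflects motion to the right, so the geostrophic wind blows 90° to the right of the pressure-gradient force (low pressure on the left).
Rotating 000° by 90° clockwise gives 090° — the wind blows toward the east.

090°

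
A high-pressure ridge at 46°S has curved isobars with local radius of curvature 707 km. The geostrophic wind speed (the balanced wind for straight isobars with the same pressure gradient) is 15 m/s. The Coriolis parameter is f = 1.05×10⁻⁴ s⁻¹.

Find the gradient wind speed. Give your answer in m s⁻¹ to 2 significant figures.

21 m s⁻¹

Around a high, pressure-gradient force acts outward with centrifugal, so Coriolis balances both:
fV = (1/ρ)|∂P/∂n| + V²/R  →  V² − fR·V + fR·V_g = 0
With fR = 1.05×10⁻⁴ × 707×10³ m = 74.2 m/s:
V = [fR − √((fR)² − 4 fR V_g)]/2 = [74.2 − √(74.2² − 4×74.2×15)]/2 = 20.9 m/s
Supergeostrophic (V > V_g = 15 m/s), as expected around a high.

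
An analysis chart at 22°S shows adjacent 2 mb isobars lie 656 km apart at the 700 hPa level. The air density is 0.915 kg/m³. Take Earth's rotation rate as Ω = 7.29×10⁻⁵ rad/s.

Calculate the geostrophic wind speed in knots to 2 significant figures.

12 knots

Coriolis parameter at 22°S:
f = 2Ω sin φ = 2 × 7.29×10⁻⁵ × sin 22° = 5.46×10⁻⁵ s⁻¹
Pressure gradient: |∂P/∂n| = 200 Pa / 656000 m = 3.05×10⁻⁴ Pa/m
Geostrophic balance (pressure-gradient force = Coriolis force):
V_g = (1/(fρ)) |∂P/∂n| = 3.05×10⁻⁴ / (5.46×10⁻⁵ × 0.915) = 6.10 m/s
Converting: 6.10 m/s × 1.944 = 12 knots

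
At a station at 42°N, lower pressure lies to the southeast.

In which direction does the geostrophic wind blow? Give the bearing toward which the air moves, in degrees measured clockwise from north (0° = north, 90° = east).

The pressure-gradient force points toward the southeast (bearing 135°).
Geostrophic balance: in the Northern Hemisphere the Coriolis force deflects motion to the right, so the geostrophic wind blows 90° to the right of the pressure-gradient force (low pressure on the left).
Rotating 135° by 90° clockwise gives 225° — the wind blows toward the southwest.

225°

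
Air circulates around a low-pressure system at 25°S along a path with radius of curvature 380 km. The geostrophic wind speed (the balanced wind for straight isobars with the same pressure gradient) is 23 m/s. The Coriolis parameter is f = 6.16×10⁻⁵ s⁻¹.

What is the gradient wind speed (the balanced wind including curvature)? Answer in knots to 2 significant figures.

28 knots

Around a low, centrifugal force acts outward with Coriolis, so pressure-gradient force balances both:
(1/ρ)|∂P/∂n| = fV + V²/R  →  V² + fR·V − fR·V_g = 0
With fR = 6.16×10⁻⁵ × 380×10³ m = 23.4 m/s:
V = [−fR + √((fR)² + 4 fR V_g)]/2 = [−23.4 + √(23.4² + 4×23.4×23)]/2 = 14.3 m/s
Subgeostrophic (V < V_g = 23 m/s), as expected around a low.
Converting: 14.3 m/s × 1.944 = 28 knots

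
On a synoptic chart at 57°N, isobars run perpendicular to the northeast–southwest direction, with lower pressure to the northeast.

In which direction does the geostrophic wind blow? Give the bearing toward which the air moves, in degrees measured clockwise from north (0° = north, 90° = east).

135°

The pressure-gradient force points toward the northeast (bearing 045°).
Geostrophic balance: in the Northern Hemisphere the Coriolis force deflects motion to the right, so the geostrophic wind blows 90° to the right of the pressure-gradient force (low pressure on the left).
Rotating 045° by 90° clockwise gives 135° — the wind blows toward the southeast.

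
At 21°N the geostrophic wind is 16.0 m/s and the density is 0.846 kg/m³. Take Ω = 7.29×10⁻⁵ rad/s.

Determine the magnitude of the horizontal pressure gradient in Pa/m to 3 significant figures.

Coriolis parameter at 21°N:
f = 2Ω sin φ = 2 × 7.29×10⁻⁵ × sin 21° = 5.23×10⁻⁵ s⁻¹
Geostrophic balance rearranged: |∂P/∂n| = f ρ V_g
|∂P/∂n| = 5.23×10⁻⁵ × 0.846 × 16.0 = 7.07×10⁻⁴ Pa/m

7.07×10⁻⁴ Pa/m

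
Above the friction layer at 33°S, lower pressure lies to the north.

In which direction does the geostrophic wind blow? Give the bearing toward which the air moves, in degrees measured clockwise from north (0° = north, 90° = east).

The pressure-gradient force points toward the north (bearing 000°).
Geostrophic balance: in the Southern Hemisphere the Coriolis force deflects motion to the left, so the geostrophic wind blows 90° to the left of the pressure-gradient force (low pressure on the right).
Rotating 000° by 90° counterclockwise gives 270° — the wind blows toward the west.

270°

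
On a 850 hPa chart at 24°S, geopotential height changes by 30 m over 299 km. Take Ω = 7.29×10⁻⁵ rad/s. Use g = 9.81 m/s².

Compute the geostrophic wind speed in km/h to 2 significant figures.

60 km/h

Coriolis parameter at 24°S:
f = 2Ω sin φ = 2 × 7.29×10⁻⁵ × sin 24° = 5.93×10⁻⁵ s⁻¹
Height gradient: |∂Z/∂n| = 30 m / 299000 m = 1.00×10⁻⁴
On a pressure surface, geostrophic balance gives V_g = (g/f)|∂Z/∂n|:
V_g = 9.81 × 1.00×10⁻⁴ / 5.93×10⁻⁵ = 16.6 m/s
Converting: 16.6 m/s × 3.6 = 60 km/h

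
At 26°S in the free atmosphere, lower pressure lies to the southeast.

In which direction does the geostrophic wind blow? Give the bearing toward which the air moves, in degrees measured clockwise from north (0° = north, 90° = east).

The pressure-gradient force points toward the southeast (bearing 135°).
Geostrophic balance: in the Southern Hemisphere the Coriolis force deflects motion to the left, so the geostrophic wind blows 90° to the left of the pressure-gradient force (low pressure on the right).
Rotating 135° by 90° counterclockwise gives 045° — the wind blows toward the northeast.

045°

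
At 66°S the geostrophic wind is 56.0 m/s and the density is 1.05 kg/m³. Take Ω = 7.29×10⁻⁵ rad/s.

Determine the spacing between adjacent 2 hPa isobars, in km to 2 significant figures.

26 km

Coriolis parameter at 66°S:
f = 2Ω sin φ = 2 × 7.29×10⁻⁵ × sin 66° = 1.33×10⁻⁴ s⁻¹
Geostrophic balance rearranged: |∂P/∂n| = f ρ V_g
|∂P/∂n| = 1.33×10⁻⁴ × 1.05 × 56.0 = 7.83×10⁻³ Pa/m
Isobar spacing: Δn = ΔP/|∂P/∂n| = 200 Pa / 7.83×10⁻³ Pa/m = 25537 m ≈ 26 km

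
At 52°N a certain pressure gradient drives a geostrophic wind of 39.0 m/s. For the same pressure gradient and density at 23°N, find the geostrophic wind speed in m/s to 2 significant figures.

79 m/s

With the same pressure gradient and density, V_g ∝ 1/f ∝ 1/sin φ.
V₂ = V₁ · sin φ₁ / sin φ₂ = 39.0 × sin 52° / sin 23°
V₂ = 39.0 × 0.7880/0.3907 = 79 m/s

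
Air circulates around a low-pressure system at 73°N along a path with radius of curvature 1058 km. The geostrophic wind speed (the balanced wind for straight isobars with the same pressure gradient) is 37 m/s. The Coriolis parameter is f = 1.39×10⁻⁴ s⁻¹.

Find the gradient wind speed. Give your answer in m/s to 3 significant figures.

30.6 m/s

Around a low, centrifugal force acts outward with Coriolis, so pressure-gradient force balances both:
(1/ρ)|∂P/∂n| = fV + V²/R  →  V² + fR·V − fR·V_g = 0
With fR = 1.39×10⁻⁴ × 1058×10³ m = 147 m/s:
V = [−fR + √((fR)² + 4 fR V_g)]/2 = [−147 + √(147² + 4×147×37)]/2 = 30.6 m/s
Subgeostrophic (V < V_g = 37 m/s), as expected around a low.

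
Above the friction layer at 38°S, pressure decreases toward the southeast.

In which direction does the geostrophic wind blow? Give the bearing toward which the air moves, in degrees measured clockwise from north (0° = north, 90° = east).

The pressure-gradient force points toward the southeast (bearing 135°).
Geostrophic balance: in the Southern Hemisphere the Coriolis force deflects motion to the left, so the geostrophic wind blows 90° to the left of the pressure-gradient force (low pressure on the right).
Rotating 135° by 90° counterclockwise gives 045° — the wind blows toward the northeast.

045°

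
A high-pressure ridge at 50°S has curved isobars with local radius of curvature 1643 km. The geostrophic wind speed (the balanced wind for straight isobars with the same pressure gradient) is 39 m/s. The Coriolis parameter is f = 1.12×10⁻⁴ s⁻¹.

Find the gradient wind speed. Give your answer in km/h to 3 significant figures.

Around a high, pressure-gradient force acts outward with centrifugal, so Coriolis balances both:
fV = (1/ρ)|∂P/∂n| + V²/R  →  V² − fR·V + fR·V_g = 0
With fR = 1.12×10⁻⁴ × 1643×10³ m = 184 m/s:
V = [fR − √((fR)² − 4 fR V_g)]/2 = [184 − √(184² − 4×184×39)]/2 = 56.1 m/s
Supergeostrophic (V > V_g = 39 m/s), as expected around a high.
Converting: 56.1 m/s × 3.6 = 202 km/h

202 km/h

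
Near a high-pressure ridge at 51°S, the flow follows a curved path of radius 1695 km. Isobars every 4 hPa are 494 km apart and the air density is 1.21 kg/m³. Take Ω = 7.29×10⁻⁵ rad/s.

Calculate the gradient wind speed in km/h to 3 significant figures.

22.0 km/h

Coriolis parameter at 51°S:
f = 2Ω sin φ = 2 × 7.29×10⁻⁵ × sin 51° = 1.13×10⁻⁴ s⁻¹
Pressure gradient: |∂P/∂n| = 400 Pa / 494000 m = 8.10×10⁻⁴ Pa/m
Geostrophic speed: V_g = |∂P/∂n|/(fρ) = 8.10×10⁻⁴/(1.13×10⁻⁴ × 1.21) = 5.91 m/s
Around a high, pressure-gradient force acts outward with centrifugal, so Coriolis balances both:
fV = (1/ρ)|∂P/∂n| + V²/R  →  V² − fR·V + fR·V_g = 0
With fR = 1.13×10⁻⁴ × 1695×10³ m = 192 m/s:
V = [fR − √((fR)² − 4 fR V_g)]/2 = [192 − √(192² − 4×192×5.91)]/2 = 6.1 m/s
Supergeostrophic (V > V_g = 5.91 m/s), as expected around a high.
Converting: 6.1 m/s × 3.6 = 22.0 km/h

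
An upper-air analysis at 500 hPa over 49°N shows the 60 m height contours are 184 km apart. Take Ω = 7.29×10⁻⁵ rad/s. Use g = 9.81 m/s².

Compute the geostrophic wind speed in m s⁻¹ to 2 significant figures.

Coriolis parameter at 49°N:
f = 2Ω sin φ = 2 × 7.29×10⁻⁵ × sin 49° = 1.10×10⁻⁴ s⁻¹
Height gradient: |∂Z/∂n| = 60 m / 184000 m = 3.26×10⁻⁴
On a pressure surface, geostrophic balance gives V_g = (g/f)|∂Z/∂n|:
V_g = 9.81 × 3.26×10⁻⁴ / 1.10×10⁻⁴ = 29.1 m/s

29 m s⁻¹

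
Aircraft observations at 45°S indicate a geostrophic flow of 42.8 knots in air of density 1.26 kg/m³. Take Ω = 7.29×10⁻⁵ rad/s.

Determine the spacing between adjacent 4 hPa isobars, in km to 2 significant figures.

Coriolis parameter at 45°S:
f = 2Ω sin φ = 2 × 7.29×10⁻⁵ × sin 45° = 1.03×10⁻⁴ s⁻¹
Wind speed in SI: 42.8 knots = 22.0 m/s
Geostrophic balance rearranged: |∂P/∂n| = f ρ V_g
|∂P/∂n| = 1.03×10⁻⁴ × 1.26 × 22.0 = 2.86×10⁻³ Pa/m
Isobar spacing: Δn = ΔP/|∂P/∂n| = 400 Pa / 2.86×10⁻³ Pa/m = 139851 m ≈ 140 km

140 km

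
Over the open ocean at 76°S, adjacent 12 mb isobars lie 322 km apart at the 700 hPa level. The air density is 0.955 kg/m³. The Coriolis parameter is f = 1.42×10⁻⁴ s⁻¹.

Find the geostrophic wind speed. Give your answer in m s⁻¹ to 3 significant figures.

Pressure gradient: |∂P/∂n| = 1200 Pa / 322000 m = 3.73×10⁻³ Pa/m
Geostrophic balance (pressure-gradient force = Coriolis force):
V_g = (1/(fρ)) |∂P/∂n| = 3.73×10⁻³ / (1.42×10⁻⁴ × 0.955) = 27.5 m/s

27.5 m s⁻¹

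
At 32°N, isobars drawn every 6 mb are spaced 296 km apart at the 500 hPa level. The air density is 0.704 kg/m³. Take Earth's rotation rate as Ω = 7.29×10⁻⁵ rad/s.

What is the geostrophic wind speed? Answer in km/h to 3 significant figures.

134 km/h

Coriolis parameter at 32°N:
f = 2Ω sin φ = 2 × 7.29×10⁻⁵ × sin 32° = 7.73×10⁻⁵ s⁻¹
Pressure gradient: |∂P/∂n| = 600 Pa / 296000 m = 2.03×10⁻³ Pa/m
Geostrophic balance (pressure-gradient force = Coriolis force):
V_g = (1/(fρ)) |∂P/∂n| = 2.03×10⁻³ / (7.73×10⁻⁵ × 0.704) = 37.3 m/s
Converting: 37.3 m/s × 3.6 = 134 km/h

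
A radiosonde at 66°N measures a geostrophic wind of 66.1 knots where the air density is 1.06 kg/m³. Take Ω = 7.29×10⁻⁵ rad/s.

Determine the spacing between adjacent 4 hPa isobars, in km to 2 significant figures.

Coriolis parameter at 66°N:
f = 2Ω sin φ = 2 × 7.29×10⁻⁵ × sin 66° = 1.33×10⁻⁴ s⁻¹
Wind speed in SI: 66.1 knots = 34.0 m/s
Geostrophic balance rearranged: |∂P/∂n| = f ρ V_g
|∂P/∂n| = 1.33×10⁻⁴ × 1.06 × 34.0 = 4.80×10⁻³ Pa/m
Isobar spacing: Δn = ΔP/|∂P/∂n| = 400 Pa / 4.80×10⁻³ Pa/m = 83316 m ≈ 83 km

83 km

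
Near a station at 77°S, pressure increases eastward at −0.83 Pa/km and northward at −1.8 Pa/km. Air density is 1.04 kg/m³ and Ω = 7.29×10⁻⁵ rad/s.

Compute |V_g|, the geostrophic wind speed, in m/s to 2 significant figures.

Coriolis parameter at 77°S:
f = 2Ω sin φ = 2 × 7.29×10⁻⁵ × sin 77° = 1.42×10⁻⁴ s⁻¹
In the Southern Hemisphere f is negative: f = −1.42×10⁻⁴ s⁻¹.
Component geostrophic relations (x east, y north):
u_g = −(1/(fρ)) ∂P/∂y,  v_g = (1/(fρ)) ∂P/∂x
u_g = −(−1.8×10⁻³)/(−1.42×10⁻⁴ × 1.04) = −12.2 m/s;  v_g = (−0.83×10⁻³)/(−1.42×10⁻⁴ × 1.04) = 5.62 m/s
|V_g| = √(u_g² + v_g²) = 13.4 m/s

13 m/s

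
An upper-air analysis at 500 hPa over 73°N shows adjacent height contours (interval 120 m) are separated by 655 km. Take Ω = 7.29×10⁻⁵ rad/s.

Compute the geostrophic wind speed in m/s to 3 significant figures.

12.9 m/s

Coriolis parameter at 73°N:
f = 2Ω sin φ = 2 × 7.29×10⁻⁵ × sin 73° = 1.39×10⁻⁴ s⁻¹
Height gradient: |∂Z/∂n| = 120 m / 655000 m = 1.83×10⁻⁴
On a pressure surface, geostrophic balance gives V_g = (g/f)|∂Z/∂n|:
V_g = 9.81 × 1.83×10⁻⁴ / 1.39×10⁻⁴ = 12.9 m/s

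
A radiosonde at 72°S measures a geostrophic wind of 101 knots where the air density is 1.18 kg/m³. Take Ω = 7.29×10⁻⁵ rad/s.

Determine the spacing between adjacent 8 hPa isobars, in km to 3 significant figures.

94.1 km

Coriolis parameter at 72°S:
f = 2Ω sin φ = 2 × 7.29×10⁻⁵ × sin 72° = 1.39×10⁻⁴ s⁻¹
Wind speed in SI: 101 knots = 52.0 m/s
Geostrophic balance rearranged: |∂P/∂n| = f ρ V_g
|∂P/∂n| = 1.39×10⁻⁴ × 1.18 × 52.0 = 8.50×10⁻³ Pa/m
Isobar spacing: Δn = ΔP/|∂P/∂n| = 800 Pa / 8.50×10⁻³ Pa/m = 94099 m ≈ 94.1 km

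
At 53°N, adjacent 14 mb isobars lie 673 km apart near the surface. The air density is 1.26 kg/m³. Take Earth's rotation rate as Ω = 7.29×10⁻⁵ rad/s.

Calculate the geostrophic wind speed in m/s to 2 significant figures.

Coriolis parameter at 53°N:
f = 2Ω sin φ = 2 × 7.29×10⁻⁵ × sin 53° = 1.16×10⁻⁴ s⁻¹
Pressure gradient: |∂P/∂n| = 1400 Pa / 673000 m = 2.08×10⁻³ Pa/m
Geostrophic balance (pressure-gradient force = Coriolis force):
V_g = (1/(fρ)) |∂P/∂n| = 2.08×10⁻³ / (1.16×10⁻⁴ × 1.26) = 14.2 m/s

14 m/s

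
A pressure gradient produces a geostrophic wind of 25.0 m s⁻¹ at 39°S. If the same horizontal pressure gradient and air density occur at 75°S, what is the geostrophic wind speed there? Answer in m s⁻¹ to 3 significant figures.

16.3 m s⁻¹

With the same pressure gradient and density, V_g ∝ 1/f ∝ 1/sin φ.
V₂ = V₁ · sin φ₁ / sin φ₂ = 25.0 × sin 39° / sin 75°
V₂ = 25.0 × 0.6293/0.9659 = 16.3 m s⁻¹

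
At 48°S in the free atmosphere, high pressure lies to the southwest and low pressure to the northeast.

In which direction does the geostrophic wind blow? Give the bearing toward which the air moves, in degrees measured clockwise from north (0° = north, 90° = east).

The pressure-gradient force points toward the northeast (bearing 045°).
Geostrophic balance: in the Southern Hemisphere the Coriolis force deflects motion to the left, so the geostrophic wind blows 90° to the left of the pressure-gradient force (low pressure on the right).
Rotating 045° by 90° counterclockwise gives 315° — the wind blows toward the northwest.

315°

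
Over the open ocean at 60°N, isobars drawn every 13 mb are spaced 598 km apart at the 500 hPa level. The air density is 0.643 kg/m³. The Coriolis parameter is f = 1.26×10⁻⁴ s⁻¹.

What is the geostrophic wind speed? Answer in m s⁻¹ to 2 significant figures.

27 m s⁻¹

Pressure gradient: |∂P/∂n| = 1300 Pa / 598000 m = 2.17×10⁻³ Pa/m
Geostrophic balance (pressure-gradient force = Coriolis force):
V_g = (1/(fρ)) |∂P/∂n| = 2.17×10⁻³ / (1.26×10⁻⁴ × 0.643) = 26.8 m/s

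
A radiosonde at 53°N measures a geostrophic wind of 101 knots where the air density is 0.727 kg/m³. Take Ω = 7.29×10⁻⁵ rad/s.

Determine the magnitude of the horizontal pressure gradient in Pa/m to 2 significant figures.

4.4×10⁻³ Pa/m

Coriolis parameter at 53°N:
f = 2Ω sin φ = 2 × 7.29×10⁻⁵ × sin 53° = 1.16×10⁻⁴ s⁻¹
Wind speed in SI: 101 knots = 52.0 m/s
Geostrophic balance rearranged: |∂P/∂n| = f ρ V_g
|∂P/∂n| = 1.16×10⁻⁴ × 0.727 × 52.0 = 4.40×10⁻³ Pa/m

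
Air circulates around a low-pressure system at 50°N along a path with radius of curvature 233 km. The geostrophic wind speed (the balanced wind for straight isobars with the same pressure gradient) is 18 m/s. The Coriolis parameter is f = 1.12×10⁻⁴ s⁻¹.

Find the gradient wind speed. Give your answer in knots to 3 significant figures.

Around a low, centrifugal force acts outward with Coriolis, so pressure-gradient force balances both:
(1/ρ)|∂P/∂n| = fV + V²/R  →  V² + fR·V − fR·V_g = 0
With fR = 1.12×10⁻⁴ × 233×10³ m = 26.1 m/s:
V = [−fR + √((fR)² + 4 fR V_g)]/2 = [−26.1 + √(26.1² + 4×26.1×18)]/2 = 12.2 m/s
Subgeostrophic (V < V_g = 18 m/s), as expected around a low.
Converting: 12.2 m/s × 1.944 = 23.8 knots

23.8 knots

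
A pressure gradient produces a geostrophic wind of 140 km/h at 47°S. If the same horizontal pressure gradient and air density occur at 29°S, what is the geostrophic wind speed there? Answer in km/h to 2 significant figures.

210 km/h

With the same pressure gradient and density, V_g ∝ 1/f ∝ 1/sin φ.
V₂ = V₁ · sin φ₁ / sin φ₂ = 140 × sin 47° / sin 29°
V₂ = 140 × 0.7314/0.4848 = 210 km/h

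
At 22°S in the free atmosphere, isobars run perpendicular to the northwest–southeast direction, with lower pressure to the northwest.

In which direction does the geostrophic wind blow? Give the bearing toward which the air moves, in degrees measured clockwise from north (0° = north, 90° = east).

225°

The pressure-gradient force points toward the northwest (bearing 315°).
Geostrophic balance: in the Southern Hemisphere the Coriolis force deflects motion to the left, so the geostrophic wind blows 90° to the left of the pressure-gradient force (low pressure on the right).
Rotating 315° by 90° counterclockwise gives 225° — the wind blows toward the southwest.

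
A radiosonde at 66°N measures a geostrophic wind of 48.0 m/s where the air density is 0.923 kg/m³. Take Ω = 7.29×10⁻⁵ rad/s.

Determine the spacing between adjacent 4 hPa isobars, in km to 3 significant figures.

67.8 km

Coriolis parameter at 66°N:
f = 2Ω sin φ = 2 × 7.29×10⁻⁵ × sin 66° = 1.33×10⁻⁴ s⁻¹
Geostrophic balance rearranged: |∂P/∂n| = f ρ V_g
|∂P/∂n| = 1.33×10⁻⁴ × 0.923 × 48.0 = 5.90×10⁻³ Pa/m
Isobar spacing: Δn = ΔP/|∂P/∂n| = 400 Pa / 5.90×10⁻³ Pa/m = 67784 m ≈ 67.8 km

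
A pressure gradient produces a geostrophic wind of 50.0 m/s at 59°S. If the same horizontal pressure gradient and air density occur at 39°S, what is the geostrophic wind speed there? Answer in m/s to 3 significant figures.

With the same pressure gradient and density, V_g ∝ 1/f ∝ 1/sin φ.
V₂ = V₁ · sin φ₁ / sin φ₂ = 50.0 × sin 59° / sin 39°
V₂ = 50.0 × 0.8572/0.6293 = 68.1 m/s

68.1 m/s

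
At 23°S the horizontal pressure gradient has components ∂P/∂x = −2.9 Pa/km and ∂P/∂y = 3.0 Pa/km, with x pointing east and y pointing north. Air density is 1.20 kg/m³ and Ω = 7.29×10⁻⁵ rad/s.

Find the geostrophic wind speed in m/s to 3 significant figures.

Coriolis parameter at 23°S:
f = 2Ω sin φ = 2 × 7.29×10⁻⁵ × sin 23° = 5.70×10⁻⁵ s⁻¹
In the Southern Hemisphere f is negative: f = −5.70×10⁻⁵ s⁻¹.
Component geostrophic relations (x east, y north):
u_g = −(1/(fρ)) ∂P/∂y,  v_g = (1/(fρ)) ∂P/∂x
u_g = −(3.0×10⁻³)/(−5.70×10⁻⁵ × 1.20) = 43.9 m/s;  v_g = (−2.9×10⁻³)/(−5.70×10⁻⁵ × 1.20) = 42.4 m/s
|V_g| = √(u_g² + v_g²) = 61.0 m/s

61.0 m/s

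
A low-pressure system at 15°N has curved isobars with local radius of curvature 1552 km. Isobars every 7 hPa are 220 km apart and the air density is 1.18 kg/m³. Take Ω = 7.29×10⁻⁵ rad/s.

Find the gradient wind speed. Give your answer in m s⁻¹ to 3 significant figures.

41.7 m s⁻¹

Coriolis parameter at 15°N:
f = 2Ω sin φ = 2 × 7.29×10⁻⁵ × sin 15° = 3.77×10⁻⁵ s⁻¹
Pressure gradient: |∂P/∂n| = 700 Pa / 220000 m = 3.18×10⁻³ Pa/m
Geostrophic speed: V_g = |∂P/∂n|/(fρ) = 3.18×10⁻³/(3.77×10⁻⁵ × 1.18) = 71.5 m/s
Around a low, centrifugal force acts outward with Coriolis, so pressure-gradient force balances both:
(1/ρ)|∂P/∂n| = fV + V²/R  →  V² + fR·V − fR·V_g = 0
With fR = 3.77×10⁻⁵ × 1552×10³ m = 58.6 m/s:
V = [−fR + √((fR)² + 4 fR V_g)]/2 = [−58.6 + √(58.6² + 4×58.6×71.5)]/2 = 41.7 m/s
Subgeostrophic (V < V_g = 71.5 m/s), as expected around a low.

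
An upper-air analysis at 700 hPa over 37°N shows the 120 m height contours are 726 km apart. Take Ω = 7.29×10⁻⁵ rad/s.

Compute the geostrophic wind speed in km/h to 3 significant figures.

Coriolis parameter at 37°N:
f = 2Ω sin φ = 2 × 7.29×10⁻⁵ × sin 37° = 8.77×10⁻⁵ s⁻¹
Height gradient: |∂Z/∂n| = 120 m / 726000 m = 1.65×10⁻⁴
On a pressure surface, geostrophic balance gives V_g = (g/f)|∂Z/∂n|:
V_g = 9.81 × 1.65×10⁻⁴ / 8.77×10⁻⁵ = 18.5 m/s
Converting: 18.5 m/s × 3.6 = 66.5 km/h

66.5 km/h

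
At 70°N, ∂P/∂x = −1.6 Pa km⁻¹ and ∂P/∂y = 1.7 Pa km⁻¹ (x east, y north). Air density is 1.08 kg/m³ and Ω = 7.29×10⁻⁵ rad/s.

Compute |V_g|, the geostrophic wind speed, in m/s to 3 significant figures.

Coriolis parameter at 70°N:
f = 2Ω sin φ = 2 × 7.29×10⁻⁵ × sin 70° = 1.37×10⁻⁴ s⁻¹
Component geostrophic relations (x east, y north):
u_g = −(1/(fρ)) ∂P/∂y,  v_g = (1/(fρ)) ∂P/∂x
u_g = −(1.7×10⁻³)/(1.37×10⁻⁴ × 1.08) = −11.5 m/s;  v_g = (−1.6×10⁻³)/(1.37×10⁻⁴ × 1.08) = −10.8 m/s
|V_g| = √(u_g² + v_g²) = 15.8 m/s

15.8 m/s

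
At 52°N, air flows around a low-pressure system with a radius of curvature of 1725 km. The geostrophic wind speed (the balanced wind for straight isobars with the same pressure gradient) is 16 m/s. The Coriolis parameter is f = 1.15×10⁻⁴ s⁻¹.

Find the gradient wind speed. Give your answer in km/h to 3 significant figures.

53.6 km/h

Around a low, centrifugal force acts outward with Coriolis, so pressure-gradient force balances both:
(1/ρ)|∂P/∂n| = fV + V²/R  →  V² + fR·V − fR·V_g = 0
With fR = 1.15×10⁻⁴ × 1725×10³ m = 198 m/s:
V = [−fR + √((fR)² + 4 fR V_g)]/2 = [−198 + √(198² + 4×198×16)]/2 = 14.9 m/s
Subgeostrophic (V < V_g = 16 m/s), as expected around a low.
Converting: 14.9 m/s × 3.6 = 53.6 km/h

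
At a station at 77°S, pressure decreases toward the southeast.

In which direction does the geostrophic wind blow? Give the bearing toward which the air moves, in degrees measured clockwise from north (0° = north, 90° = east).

045°

The pressure-gradient force points toward the southeast (bearing 135°).
Geostrophic balance: in the Southern Hemisphere the Coriolis force deflects motion to the left, so the geostrophic wind blows 90° to the left of the pressure-gradient force (low pressure on the right).
Rotating 135° by 90° counterclockwise gives 045° — the wind blows toward the northeast.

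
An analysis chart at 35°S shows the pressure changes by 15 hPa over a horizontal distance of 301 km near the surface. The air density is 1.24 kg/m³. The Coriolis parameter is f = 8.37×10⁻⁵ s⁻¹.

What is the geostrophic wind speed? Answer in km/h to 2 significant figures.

170 km/h

Pressure gradient: |∂P/∂n| = 1500 Pa / 301000 m = 4.98×10⁻³ Pa/m
Geostrophic balance (pressure-gradient force = Coriolis force):
V_g = (1/(fρ)) |∂P/∂n| = 4.98×10⁻³ / (8.37×10⁻⁵ × 1.24) = 48.0 m/s
Converting: 48.0 m/s × 3.6 = 170 km/h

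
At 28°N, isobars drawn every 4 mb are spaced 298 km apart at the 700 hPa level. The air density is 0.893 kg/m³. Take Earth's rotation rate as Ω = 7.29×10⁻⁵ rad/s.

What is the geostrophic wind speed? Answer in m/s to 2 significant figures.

22 m/s

Coriolis parameter at 28°N:
f = 2Ω sin φ = 2 × 7.29×10⁻⁵ × sin 28° = 6.84×10⁻⁵ s⁻¹
Pressure gradient: |∂P/∂n| = 400 Pa / 298000 m = 1.34×10⁻³ Pa/m
Geostrophic balance (pressure-gradient force = Coriolis force):
V_g = (1/(fρ)) |∂P/∂n| = 1.34×10⁻³ / (6.84×10⁻⁵ × 0.893) = 22.0 m/s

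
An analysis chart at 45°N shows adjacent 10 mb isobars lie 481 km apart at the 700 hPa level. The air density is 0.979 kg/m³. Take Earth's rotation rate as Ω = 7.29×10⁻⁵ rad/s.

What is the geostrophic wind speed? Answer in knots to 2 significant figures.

Coriolis parameter at 45°N:
f = 2Ω sin φ = 2 × 7.29×10⁻⁵ × sin 45° = 1.03×10⁻⁴ s⁻¹
Pressure gradient: |∂P/∂n| = 1000 Pa / 481000 m = 2.08×10⁻³ Pa/m
Geostrophic balance (pressure-gradient force = Coriolis force):
V_g = (1/(fρ)) |∂P/∂n| = 2.08×10⁻³ / (1.03×10⁻⁴ × 0.979) = 20.6 m/s
Converting: 20.6 m/s × 1.944 = 40 knots

40 knots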